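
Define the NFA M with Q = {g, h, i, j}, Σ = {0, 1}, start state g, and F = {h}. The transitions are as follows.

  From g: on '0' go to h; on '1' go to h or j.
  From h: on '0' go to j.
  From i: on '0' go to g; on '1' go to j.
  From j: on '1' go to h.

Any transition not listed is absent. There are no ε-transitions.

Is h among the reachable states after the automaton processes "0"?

Yes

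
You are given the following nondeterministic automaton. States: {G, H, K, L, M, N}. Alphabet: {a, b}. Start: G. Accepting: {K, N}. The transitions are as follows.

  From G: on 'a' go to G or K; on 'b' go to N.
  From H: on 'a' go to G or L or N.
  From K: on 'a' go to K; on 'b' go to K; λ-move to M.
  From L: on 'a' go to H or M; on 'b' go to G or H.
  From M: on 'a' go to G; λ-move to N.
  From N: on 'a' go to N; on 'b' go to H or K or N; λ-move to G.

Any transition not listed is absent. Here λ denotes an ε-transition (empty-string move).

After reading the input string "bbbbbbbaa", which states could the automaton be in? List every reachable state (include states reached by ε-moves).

Start in {G}.
Read 'b': {G} → {G, N}.
Read 'b': {G, N} → {G, H, K, M, N}.
Read 'b': {G, H, K, M, N} → {G, H, K, M, N}.
Read 'b': {G, H, K, M, N} → {G, H, K, M, N}.
Read 'b': {G, H, K, M, N} → {G, H, K, M, N}.
Read 'b': {G, H, K, M, N} → {G, H, K, M, N}.
Read 'b': {G, H, K, M, N} → {G, H, K, M, N}.
Read 'a': {G, H, K, M, N} → {G, K, L, M, N}.
Read 'a': {G, K, L, M, N} → {G, H, K, M, N}.

{G, H, K, M, N}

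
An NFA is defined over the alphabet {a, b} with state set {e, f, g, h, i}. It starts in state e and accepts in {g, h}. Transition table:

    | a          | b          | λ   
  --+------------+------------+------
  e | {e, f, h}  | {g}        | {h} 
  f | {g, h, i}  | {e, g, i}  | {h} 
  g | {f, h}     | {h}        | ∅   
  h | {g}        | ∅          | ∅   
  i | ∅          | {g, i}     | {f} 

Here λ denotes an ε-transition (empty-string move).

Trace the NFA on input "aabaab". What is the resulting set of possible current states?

{e, f, g, h, i}

Start: ε-closure({e}) = {e, h}.
Read 'a': e→{e, f, h}, h→{g}; now {e, f, g, h}.
Read 'a': e→{e, f, h}, f→{g, h, i}, g→{f, h}, h→{g}; now {e, f, g, h, i}.
Read 'b': e→{g}, f→{e, g, i}, g→{h}, h→∅, i→{g, i}; union {e, g, h, i}; ε-closure = {e, f, g, h, i}.
Read 'a': e→{e, f, h}, f→{g, h, i}, g→{f, h}, h→{g}, i→∅; now {e, f, g, h, i}.
Read 'a': e→{e, f, h}, f→{g, h, i}, g→{f, h}, h→{g}, i→∅; now {e, f, g, h, i}.
Read 'b': e→{g}, f→{e, g, i}, g→{h}, h→∅, i→{g, i}; union {e, g, h, i}; ε-closure = {e, f, g, h, i}.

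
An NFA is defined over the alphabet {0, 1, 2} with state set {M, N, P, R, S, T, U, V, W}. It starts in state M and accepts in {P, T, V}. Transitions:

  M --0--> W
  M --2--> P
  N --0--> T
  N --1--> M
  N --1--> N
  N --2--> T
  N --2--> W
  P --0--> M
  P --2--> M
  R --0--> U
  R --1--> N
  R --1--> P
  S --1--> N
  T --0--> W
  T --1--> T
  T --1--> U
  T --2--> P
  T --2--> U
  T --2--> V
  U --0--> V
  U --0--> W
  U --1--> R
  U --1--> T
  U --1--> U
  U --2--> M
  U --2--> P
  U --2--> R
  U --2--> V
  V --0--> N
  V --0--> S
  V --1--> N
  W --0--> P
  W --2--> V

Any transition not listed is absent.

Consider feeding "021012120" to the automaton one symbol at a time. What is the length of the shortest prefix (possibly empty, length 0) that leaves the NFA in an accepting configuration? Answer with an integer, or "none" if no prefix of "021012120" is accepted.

Start in {M}.
Read '0': M→{W}; now {W}.
Read '2': W→{V}; now {V}.
None of the earlier sets intersect F, but {V} does.

2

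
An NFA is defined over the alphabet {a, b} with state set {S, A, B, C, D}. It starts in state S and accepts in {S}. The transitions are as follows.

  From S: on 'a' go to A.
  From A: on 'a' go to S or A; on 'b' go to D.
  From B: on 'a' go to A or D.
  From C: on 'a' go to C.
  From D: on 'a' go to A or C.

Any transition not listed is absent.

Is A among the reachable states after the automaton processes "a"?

Yes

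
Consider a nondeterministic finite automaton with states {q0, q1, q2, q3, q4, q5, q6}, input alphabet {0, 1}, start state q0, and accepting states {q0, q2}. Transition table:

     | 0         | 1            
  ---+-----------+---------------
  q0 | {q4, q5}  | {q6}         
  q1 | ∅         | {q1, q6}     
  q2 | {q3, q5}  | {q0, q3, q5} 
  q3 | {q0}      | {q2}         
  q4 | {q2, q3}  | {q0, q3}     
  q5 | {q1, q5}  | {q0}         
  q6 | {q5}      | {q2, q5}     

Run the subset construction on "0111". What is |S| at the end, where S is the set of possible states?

4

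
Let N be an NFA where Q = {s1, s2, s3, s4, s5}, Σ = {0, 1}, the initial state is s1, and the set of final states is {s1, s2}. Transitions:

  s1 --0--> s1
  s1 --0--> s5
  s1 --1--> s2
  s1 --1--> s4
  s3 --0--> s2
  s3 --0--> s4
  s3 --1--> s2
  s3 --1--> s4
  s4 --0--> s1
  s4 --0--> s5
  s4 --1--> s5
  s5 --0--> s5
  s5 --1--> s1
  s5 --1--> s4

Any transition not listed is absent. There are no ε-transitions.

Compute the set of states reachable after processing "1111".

{s2, s4, s5}

Start in {s1}.
Read '1': s1→{s2, s4}; now {s2, s4}.
Read '1': s2→∅, s4→{s5}; now {s5}.
Read '1': s5→{s1, s4}; now {s1, s4}.
Read '1': s1→{s2, s4}, s4→{s5}; now {s2, s4, s5}.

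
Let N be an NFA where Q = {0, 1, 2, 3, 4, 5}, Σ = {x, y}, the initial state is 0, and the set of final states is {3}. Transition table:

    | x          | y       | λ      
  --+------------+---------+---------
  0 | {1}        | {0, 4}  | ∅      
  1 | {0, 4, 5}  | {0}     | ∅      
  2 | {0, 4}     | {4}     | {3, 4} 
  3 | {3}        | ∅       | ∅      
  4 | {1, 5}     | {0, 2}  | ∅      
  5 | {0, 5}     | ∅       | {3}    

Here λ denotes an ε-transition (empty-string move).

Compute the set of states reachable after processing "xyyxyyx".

{1, 3, 5}

Start in {0}.
Read 'x': 0→{1}; now {1}.
Read 'y': 1→{0}; now {0}.
Read 'y': 0→{0, 4}; now {0, 4}.
Read 'x': 0→{1}, 4→{1, 5}; union {1, 5}; ε-closure = {1, 3, 5}.
Read 'y': 1→{0}, 3→∅, 5→∅; now {0}.
Read 'y': 0→{0, 4}; now {0, 4}.
Read 'x': 0→{1}, 4→{1, 5}; union {1, 5}; ε-closure = {1, 3, 5}.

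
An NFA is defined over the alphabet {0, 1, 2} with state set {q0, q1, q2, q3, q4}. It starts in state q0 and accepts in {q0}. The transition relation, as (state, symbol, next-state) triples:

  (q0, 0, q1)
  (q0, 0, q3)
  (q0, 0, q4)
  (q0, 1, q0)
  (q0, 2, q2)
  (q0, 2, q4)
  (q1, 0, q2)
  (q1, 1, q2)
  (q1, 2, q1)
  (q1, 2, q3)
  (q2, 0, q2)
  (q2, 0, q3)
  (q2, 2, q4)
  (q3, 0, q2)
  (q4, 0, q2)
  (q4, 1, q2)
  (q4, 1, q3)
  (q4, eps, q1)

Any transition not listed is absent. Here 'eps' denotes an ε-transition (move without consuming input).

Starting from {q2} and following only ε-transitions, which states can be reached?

{q2}

Begin with {q2}.
No ε-moves leave this set, so the closure equals the set itself.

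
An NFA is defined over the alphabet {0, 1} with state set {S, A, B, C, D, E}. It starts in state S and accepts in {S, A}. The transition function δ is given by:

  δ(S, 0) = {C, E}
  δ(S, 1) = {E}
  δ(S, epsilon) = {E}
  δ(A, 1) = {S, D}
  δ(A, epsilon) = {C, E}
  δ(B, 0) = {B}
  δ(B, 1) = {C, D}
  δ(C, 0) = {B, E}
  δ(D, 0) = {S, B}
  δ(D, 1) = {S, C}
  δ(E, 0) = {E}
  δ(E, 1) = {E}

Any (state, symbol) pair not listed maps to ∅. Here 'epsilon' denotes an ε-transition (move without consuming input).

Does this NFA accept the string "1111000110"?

No

Start: ε-closure({S}) = {S, E}.
Read '1': {S, E} → {E}.
Read '1': {E} → {E}.
Read '1': {E} → {E}.
Read '1': {E} → {E}.
Read '0': {E} → {E}.
Read '0': {E} → {E}.
Read '0': {E} → {E}.
Read '1': {E} → {E}.
Read '1': {E} → {E}.
Read '0': {E} → {E}.
The final set {E} contains no accepting state.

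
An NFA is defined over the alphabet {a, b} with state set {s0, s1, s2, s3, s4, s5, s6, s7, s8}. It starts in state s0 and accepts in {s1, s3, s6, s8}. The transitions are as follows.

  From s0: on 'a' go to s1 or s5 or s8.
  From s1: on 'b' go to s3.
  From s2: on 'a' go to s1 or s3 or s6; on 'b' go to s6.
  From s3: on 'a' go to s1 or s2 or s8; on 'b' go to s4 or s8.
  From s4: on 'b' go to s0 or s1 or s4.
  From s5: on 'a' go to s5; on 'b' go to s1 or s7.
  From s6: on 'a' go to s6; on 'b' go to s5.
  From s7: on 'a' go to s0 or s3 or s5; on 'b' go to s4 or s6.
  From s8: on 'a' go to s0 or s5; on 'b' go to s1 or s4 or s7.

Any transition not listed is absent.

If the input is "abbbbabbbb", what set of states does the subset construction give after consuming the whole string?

{s0, s1, s3, s4, s5, s6, s7, s8}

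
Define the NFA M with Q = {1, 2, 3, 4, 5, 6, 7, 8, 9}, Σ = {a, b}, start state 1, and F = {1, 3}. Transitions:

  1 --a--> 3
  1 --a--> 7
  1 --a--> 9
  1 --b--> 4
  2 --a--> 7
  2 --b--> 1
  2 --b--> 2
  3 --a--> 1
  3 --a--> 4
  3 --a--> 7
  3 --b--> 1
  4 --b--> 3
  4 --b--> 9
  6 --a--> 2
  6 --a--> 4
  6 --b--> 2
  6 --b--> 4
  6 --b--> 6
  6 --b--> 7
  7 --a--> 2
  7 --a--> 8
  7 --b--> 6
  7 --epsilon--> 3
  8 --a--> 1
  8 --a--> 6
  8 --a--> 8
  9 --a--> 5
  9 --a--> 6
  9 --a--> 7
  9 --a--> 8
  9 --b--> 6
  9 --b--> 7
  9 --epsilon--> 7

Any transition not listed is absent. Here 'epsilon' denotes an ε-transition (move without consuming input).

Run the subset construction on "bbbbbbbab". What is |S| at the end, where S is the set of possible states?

7

Start in {1}.
Read 'b': {1} → {4}.
Read 'b': {4} → {3, 7, 9}.
Read 'b': {3, 7, 9} → {1, 3, 6, 7}.
Read 'b': {1, 3, 6, 7} → {1, 2, 3, 4, 6, 7}.
Read 'b': {1, 2, 3, 4, 6, 7} → {1, 2, 3, 4, 6, 7, 9}.
Read 'b': {1, 2, 3, 4, 6, 7, 9} → {1, 2, 3, 4, 6, 7, 9}.
Read 'b': {1, 2, 3, 4, 6, 7, 9} → {1, 2, 3, 4, 6, 7, 9}.
Read 'a': {1, 2, 3, 4, 6, 7, 9} → {1, 2, 3, 4, 5, 6, 7, 8, 9}.
Read 'b': {1, 2, 3, 4, 5, 6, 7, 8, 9} → {1, 2, 3, 4, 6, 7, 9}.
That set has 7 states.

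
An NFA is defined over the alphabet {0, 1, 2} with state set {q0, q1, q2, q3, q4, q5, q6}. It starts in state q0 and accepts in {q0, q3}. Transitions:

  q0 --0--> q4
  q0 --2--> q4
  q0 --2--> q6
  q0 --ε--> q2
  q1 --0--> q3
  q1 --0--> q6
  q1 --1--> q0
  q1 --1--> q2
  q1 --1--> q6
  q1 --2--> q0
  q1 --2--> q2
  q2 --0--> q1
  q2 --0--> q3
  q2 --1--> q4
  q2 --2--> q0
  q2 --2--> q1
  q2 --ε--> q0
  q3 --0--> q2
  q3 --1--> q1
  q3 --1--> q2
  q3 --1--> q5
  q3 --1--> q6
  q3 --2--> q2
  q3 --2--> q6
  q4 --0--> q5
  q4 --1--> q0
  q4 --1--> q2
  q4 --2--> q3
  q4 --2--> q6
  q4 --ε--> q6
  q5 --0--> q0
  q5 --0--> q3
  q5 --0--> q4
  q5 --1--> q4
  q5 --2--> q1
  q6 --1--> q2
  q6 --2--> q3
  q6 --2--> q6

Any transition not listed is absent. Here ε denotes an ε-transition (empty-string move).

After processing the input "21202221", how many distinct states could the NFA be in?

Start: ε-closure({q0}) = {q0, q2}.
Read '2': {q0, q2} → {q0, q1, q2, q4, q6}.
Read '1': {q0, q1, q2, q4, q6} → {q0, q2, q4, q6}.
Read '2': {q0, q2, q4, q6} → {q0, q1, q2, q3, q4, q6}.
Read '0': {q0, q1, q2, q3, q4, q6} → {q0, q1, q2, q3, q4, q5, q6}.
Read '2': {q0, q1, q2, q3, q4, q5, q6} → {q0, q1, q2, q3, q4, q6}.
Read '2': {q0, q1, q2, q3, q4, q6} → {q0, q1, q2, q3, q4, q6}.
Read '2': {q0, q1, q2, q3, q4, q6} → {q0, q1, q2, q3, q4, q6}.
Read '1': {q0, q1, q2, q3, q4, q6} → {q0, q1, q2, q4, q5, q6}.
That set has 6 states.

6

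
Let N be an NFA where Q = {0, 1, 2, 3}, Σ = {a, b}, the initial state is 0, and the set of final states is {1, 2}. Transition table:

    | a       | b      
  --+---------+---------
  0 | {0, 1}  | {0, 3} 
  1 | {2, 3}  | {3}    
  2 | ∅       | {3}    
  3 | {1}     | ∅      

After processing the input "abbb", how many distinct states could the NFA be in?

Start in {0}.
Read 'a': {0} → {0, 1}.
Read 'b': {0, 1} → {0, 3}.
Read 'b': {0, 3} → {0, 3}.
Read 'b': {0, 3} → {0, 3}.
That set has 2 states.

2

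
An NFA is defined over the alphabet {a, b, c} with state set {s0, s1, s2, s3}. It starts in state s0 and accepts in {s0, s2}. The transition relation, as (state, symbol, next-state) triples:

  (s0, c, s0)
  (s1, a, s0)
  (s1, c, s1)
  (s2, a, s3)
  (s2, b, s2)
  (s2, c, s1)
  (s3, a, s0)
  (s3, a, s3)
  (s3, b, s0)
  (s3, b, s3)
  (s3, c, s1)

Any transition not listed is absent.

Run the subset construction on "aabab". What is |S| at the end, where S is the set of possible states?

Start in {s0}.
Read 'a': s0→∅; now ∅.
The set is empty and remains empty for the remaining 4 symbols.
That set has 0 states.

0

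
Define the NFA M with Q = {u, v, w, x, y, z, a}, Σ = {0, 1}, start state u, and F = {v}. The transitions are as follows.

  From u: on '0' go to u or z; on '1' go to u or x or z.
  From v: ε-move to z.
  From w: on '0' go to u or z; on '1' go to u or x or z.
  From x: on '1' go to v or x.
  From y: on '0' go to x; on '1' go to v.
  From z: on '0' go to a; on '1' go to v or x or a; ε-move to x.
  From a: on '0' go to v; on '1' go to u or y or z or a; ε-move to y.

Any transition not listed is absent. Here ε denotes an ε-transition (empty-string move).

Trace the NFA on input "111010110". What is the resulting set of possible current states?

Start in {u}.
Read '1': {u} → {u, x, z}.
Read '1': {u, x, z} → {u, v, x, y, z, a}.
Read '1': {u, v, x, y, z, a} → {u, v, x, y, z, a}.
Read '0': {u, v, x, y, z, a} → {u, v, x, y, z, a}.
Read '1': {u, v, x, y, z, a} → {u, v, x, y, z, a}.
Read '0': {u, v, x, y, z, a} → {u, v, x, y, z, a}.
Read '1': {u, v, x, y, z, a} → {u, v, x, y, z, a}.
Read '1': {u, v, x, y, z, a} → {u, v, x, y, z, a}.
Read '0': {u, v, x, y, z, a} → {u, v, x, y, z, a}.

{u, v, x, y, z, a}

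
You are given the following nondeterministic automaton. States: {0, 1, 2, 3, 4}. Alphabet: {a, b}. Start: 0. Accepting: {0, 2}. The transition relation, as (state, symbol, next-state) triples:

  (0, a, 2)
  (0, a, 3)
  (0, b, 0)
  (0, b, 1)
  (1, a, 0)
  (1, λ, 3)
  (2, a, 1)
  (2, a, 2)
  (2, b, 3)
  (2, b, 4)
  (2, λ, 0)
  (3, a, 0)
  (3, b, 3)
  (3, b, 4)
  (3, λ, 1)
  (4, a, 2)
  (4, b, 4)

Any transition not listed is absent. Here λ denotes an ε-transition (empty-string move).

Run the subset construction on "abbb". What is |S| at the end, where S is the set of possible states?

4

Start in {0}.
Read 'a': {0} → {0, 1, 2, 3}.
Read 'b': {0, 1, 2, 3} → {0, 1, 3, 4}.
Read 'b': {0, 1, 3, 4} → {0, 1, 3, 4}.
Read 'b': {0, 1, 3, 4} → {0, 1, 3, 4}.
That set has 4 states.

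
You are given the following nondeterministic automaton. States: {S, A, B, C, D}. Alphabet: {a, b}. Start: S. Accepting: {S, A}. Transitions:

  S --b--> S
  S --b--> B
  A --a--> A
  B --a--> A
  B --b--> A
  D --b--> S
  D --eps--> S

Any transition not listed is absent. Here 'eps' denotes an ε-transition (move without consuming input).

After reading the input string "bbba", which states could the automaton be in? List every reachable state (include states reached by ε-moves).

{A}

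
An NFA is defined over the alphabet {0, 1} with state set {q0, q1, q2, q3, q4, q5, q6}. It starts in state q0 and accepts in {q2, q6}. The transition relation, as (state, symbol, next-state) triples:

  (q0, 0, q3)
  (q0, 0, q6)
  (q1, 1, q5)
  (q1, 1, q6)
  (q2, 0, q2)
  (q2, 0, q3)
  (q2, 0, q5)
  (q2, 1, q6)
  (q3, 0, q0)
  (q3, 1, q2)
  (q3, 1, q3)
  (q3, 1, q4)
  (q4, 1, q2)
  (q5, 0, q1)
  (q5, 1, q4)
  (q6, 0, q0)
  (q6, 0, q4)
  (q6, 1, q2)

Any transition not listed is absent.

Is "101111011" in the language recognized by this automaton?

No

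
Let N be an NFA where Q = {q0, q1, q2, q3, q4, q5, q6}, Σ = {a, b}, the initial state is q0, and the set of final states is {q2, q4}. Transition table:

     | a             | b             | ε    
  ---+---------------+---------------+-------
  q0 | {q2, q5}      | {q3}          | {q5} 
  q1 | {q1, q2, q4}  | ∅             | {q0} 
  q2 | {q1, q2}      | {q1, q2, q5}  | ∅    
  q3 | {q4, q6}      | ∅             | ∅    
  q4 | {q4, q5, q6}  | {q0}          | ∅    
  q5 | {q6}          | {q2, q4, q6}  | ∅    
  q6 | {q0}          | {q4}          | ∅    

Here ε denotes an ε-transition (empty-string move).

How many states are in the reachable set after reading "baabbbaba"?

6

Start: ε-closure({q0}) = {q0, q5}.
Read 'b': q0→{q3}, q5→{q2, q4, q6}; now {q2, q3, q4, q6}.
Read 'a': q2→{q1, q2}, q3→{q4, q6}, q4→{q4, q5, q6}, q6→{q0}; now {q0, q1, q2, q4, q5, q6}.
Read 'a': q0→{q2, q5}, q1→{q1, q2, q4}, q2→{q1, q2}, q4→{q4, q5, q6}, q5→{q6}, q6→{q0}; now {q0, q1, q2, q4, q5, q6}.
Read 'b': q0→{q3}, q1→∅, q2→{q1, q2, q5}, q4→{q0}, q5→{q2, q4, q6}, q6→{q4}; now {q0, q1, q2, q3, q4, q5, q6}.
Read 'b': q0→{q3}, q1→∅, q2→{q1, q2, q5}, q3→∅, q4→{q0}, q5→{q2, q4, q6}, q6→{q4}; now {q0, q1, q2, q3, q4, q5, q6}.
Read 'b': q0→{q3}, q1→∅, q2→{q1, q2, q5}, q3→∅, q4→{q0}, q5→{q2, q4, q6}, q6→{q4}; now {q0, q1, q2, q3, q4, q5, q6}.
Read 'a': q0→{q2, q5}, q1→{q1, q2, q4}, q2→{q1, q2}, q3→{q4, q6}, q4→{q4, q5, q6}, q5→{q6}, q6→{q0}; now {q0, q1, q2, q4, q5, q6}.
Read 'b': q0→{q3}, q1→∅, q2→{q1, q2, q5}, q4→{q0}, q5→{q2, q4, q6}, q6→{q4}; now {q0, q1, q2, q3, q4, q5, q6}.
Read 'a': q0→{q2, q5}, q1→{q1, q2, q4}, q2→{q1, q2}, q3→{q4, q6}, q4→{q4, q5, q6}, q5→{q6}, q6→{q0}; now {q0, q1, q2, q4, q5, q6}.
That set has 6 states.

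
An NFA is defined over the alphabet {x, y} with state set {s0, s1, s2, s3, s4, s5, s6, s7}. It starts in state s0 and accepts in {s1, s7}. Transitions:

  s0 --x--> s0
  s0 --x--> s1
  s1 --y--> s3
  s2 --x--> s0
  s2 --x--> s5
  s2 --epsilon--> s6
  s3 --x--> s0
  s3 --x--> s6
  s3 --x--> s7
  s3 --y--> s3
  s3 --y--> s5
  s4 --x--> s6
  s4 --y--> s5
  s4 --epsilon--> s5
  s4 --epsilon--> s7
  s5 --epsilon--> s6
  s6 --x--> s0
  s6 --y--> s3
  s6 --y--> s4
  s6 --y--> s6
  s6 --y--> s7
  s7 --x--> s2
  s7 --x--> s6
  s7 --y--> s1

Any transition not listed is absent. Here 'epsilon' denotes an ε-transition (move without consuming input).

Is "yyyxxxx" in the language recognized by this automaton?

No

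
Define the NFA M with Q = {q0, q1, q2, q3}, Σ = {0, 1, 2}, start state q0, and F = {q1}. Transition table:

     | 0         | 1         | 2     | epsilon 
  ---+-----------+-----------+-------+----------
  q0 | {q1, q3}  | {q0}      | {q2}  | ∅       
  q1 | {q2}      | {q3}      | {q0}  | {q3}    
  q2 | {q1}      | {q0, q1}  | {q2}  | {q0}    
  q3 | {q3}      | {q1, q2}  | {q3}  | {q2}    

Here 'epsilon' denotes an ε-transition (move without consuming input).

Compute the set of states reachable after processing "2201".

Start in {q0}.
Read '2': {q0} → {q0, q2}.
Read '2': {q0, q2} → {q0, q2}.
Read '0': {q0, q2} → {q0, q1, q2, q3}.
Read '1': {q0, q1, q2, q3} → {q0, q1, q2, q3}.

{q0, q1, q2, q3}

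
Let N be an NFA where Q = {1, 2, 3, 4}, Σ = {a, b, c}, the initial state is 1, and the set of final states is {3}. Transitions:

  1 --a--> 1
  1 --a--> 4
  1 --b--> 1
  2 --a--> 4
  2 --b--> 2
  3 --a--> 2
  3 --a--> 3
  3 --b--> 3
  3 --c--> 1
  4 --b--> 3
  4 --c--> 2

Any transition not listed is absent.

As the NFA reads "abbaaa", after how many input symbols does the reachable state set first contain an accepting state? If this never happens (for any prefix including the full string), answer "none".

2

Start in {1}.
Read 'a': {1} → {1, 4}.
Read 'b': {1, 4} → {1, 3}.
None of the earlier sets intersect F, but {1, 3} does.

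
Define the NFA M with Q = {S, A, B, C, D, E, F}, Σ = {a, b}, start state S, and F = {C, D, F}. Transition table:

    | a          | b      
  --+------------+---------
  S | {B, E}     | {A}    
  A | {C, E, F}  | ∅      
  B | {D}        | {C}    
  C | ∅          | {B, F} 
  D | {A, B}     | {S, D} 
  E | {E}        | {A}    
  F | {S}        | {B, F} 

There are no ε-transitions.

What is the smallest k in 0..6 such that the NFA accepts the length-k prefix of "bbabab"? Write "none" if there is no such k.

Start in {S}.
Read 'b': {S} → {A}.
Read 'b': {A} → ∅.
The set is empty and remains empty for the remaining 4 symbols.
No reachable set along the way intersects F.

none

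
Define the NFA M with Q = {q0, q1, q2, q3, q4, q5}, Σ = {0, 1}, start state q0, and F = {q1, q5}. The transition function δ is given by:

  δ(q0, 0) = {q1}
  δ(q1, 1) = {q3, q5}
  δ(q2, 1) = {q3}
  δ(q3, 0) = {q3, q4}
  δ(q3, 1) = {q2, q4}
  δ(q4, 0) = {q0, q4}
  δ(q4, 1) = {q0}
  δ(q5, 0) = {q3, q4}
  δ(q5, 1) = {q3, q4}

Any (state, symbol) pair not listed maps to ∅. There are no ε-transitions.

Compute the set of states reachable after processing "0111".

{q0, q2, q3, q4}

Start in {q0}.
Read '0': q0→{q1}; now {q1}.
Read '1': q1→{q3, q5}; now {q3, q5}.
Read '1': q3→{q2, q4}, q5→{q3, q4}; now {q2, q3, q4}.
Read '1': q2→{q3}, q3→{q2, q4}, q4→{q0}; now {q0, q2, q3, q4}.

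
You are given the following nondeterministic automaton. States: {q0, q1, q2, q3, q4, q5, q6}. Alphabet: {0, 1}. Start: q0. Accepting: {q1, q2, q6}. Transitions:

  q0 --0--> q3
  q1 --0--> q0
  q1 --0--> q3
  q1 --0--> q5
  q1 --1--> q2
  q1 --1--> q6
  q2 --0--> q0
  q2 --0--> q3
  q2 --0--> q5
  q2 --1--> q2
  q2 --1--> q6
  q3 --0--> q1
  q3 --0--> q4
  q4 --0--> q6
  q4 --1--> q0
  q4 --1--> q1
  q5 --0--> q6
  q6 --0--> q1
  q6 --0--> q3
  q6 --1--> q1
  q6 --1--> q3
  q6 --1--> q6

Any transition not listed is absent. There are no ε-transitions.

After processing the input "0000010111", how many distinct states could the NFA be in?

4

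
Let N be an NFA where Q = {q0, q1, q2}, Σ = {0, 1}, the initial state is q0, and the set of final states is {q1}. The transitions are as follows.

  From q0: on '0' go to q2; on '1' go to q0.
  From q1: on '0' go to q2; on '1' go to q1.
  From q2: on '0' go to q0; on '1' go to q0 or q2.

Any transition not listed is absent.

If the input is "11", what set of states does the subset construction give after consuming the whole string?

{q0}

Start in {q0}.
Read '1': {q0} → {q0}.
Read '1': {q0} → {q0}.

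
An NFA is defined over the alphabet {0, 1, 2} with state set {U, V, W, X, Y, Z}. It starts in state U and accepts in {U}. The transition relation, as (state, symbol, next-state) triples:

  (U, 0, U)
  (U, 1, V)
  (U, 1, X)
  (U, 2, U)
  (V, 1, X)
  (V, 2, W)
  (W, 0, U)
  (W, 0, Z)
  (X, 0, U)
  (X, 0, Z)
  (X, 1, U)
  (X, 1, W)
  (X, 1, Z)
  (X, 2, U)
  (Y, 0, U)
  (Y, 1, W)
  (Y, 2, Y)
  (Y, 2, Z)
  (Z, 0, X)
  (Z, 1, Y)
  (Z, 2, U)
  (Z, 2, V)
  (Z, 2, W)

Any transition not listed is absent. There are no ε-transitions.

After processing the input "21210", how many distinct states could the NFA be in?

2

Start in {U}.
Read '2': U→{U}; now {U}.
Read '1': U→{V, X}; now {V, X}.
Read '2': V→{W}, X→{U}; now {U, W}.
Read '1': U→{V, X}, W→∅; now {V, X}.
Read '0': V→∅, X→{U, Z}; now {U, Z}.
That set has 2 states.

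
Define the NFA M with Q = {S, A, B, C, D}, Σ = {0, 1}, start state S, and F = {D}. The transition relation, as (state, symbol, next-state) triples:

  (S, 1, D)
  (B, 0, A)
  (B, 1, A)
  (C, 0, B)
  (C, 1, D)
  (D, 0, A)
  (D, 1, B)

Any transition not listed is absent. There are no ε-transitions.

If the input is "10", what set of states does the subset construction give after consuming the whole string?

Start in {S}.
Read '1': S→{D}; now {D}.
Read '0': D→{A}; now {A}.

{A}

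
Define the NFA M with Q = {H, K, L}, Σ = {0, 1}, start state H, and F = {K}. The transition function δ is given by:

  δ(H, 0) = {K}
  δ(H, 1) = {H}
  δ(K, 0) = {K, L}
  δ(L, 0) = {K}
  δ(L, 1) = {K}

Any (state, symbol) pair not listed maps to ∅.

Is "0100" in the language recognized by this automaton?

No

Start in {H}.
Read '0': H→{K}; now {K}.
Read '1': K→∅; now ∅.
The set is empty and remains empty for the remaining 2 symbols.
The final set ∅ contains no accepting state.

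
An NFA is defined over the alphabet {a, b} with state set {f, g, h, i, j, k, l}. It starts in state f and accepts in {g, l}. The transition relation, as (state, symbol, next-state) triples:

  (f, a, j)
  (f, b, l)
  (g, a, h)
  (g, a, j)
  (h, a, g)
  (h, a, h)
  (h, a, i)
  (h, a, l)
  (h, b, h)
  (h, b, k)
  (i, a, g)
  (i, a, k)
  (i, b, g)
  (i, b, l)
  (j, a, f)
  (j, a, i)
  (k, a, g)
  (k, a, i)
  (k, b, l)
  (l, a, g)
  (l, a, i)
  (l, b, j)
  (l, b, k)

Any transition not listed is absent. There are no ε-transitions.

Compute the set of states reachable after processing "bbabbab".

{g, l}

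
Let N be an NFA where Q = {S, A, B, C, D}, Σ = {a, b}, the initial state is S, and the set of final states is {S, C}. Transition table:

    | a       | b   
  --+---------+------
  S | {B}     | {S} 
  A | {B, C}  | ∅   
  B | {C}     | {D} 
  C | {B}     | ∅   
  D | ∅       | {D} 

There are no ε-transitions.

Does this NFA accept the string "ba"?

No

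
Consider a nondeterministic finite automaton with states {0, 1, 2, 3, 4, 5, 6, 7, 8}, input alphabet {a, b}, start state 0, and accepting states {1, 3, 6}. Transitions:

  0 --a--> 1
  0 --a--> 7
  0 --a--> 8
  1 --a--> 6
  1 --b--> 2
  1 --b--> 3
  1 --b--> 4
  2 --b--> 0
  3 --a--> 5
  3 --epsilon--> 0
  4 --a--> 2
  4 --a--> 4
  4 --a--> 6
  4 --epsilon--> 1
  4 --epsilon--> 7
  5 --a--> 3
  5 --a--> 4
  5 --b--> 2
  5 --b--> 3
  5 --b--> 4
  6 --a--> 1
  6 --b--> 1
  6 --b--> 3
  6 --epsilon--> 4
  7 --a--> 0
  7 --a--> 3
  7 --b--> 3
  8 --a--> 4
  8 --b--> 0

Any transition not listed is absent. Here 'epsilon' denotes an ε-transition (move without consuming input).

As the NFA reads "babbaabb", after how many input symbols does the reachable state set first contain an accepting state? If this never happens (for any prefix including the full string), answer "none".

none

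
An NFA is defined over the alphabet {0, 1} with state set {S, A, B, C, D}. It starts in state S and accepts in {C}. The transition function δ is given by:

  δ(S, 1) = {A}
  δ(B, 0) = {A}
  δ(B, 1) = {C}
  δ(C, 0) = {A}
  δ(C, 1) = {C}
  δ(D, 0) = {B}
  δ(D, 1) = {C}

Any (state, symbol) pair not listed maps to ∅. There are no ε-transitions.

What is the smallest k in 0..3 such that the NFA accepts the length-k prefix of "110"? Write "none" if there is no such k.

none

Start in {S}.
Read '1': {S} → {A}.
Read '1': {A} → ∅.
The set is empty and remains empty for the remaining 1 symbol.
No reachable set along the way intersects F.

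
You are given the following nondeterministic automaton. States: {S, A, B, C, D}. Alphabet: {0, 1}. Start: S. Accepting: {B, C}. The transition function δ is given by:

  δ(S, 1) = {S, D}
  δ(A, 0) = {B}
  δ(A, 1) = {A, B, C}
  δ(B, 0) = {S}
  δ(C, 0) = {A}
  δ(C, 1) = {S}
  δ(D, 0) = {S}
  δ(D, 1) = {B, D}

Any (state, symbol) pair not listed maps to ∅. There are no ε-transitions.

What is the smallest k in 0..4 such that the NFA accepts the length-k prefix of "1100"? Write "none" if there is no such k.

Start in {S}.
Read '1': {S} → {S, D}.
Read '1': {S, D} → {S, B, D}.
None of the earlier sets intersect F, but {S, B, D} does.

2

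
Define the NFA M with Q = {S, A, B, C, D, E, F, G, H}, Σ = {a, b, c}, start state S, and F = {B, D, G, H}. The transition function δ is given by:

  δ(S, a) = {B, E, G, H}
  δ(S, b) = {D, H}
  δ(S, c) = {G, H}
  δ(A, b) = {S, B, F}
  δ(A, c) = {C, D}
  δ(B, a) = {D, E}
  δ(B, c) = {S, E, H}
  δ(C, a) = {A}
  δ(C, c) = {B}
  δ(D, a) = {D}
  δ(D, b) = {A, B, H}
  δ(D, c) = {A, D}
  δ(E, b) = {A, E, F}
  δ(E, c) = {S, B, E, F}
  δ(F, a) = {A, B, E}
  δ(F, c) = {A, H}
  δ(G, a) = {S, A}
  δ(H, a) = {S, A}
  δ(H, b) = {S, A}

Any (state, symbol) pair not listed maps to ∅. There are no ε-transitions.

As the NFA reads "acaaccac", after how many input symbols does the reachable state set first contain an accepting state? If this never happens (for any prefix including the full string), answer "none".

Start in {S}.
Read 'a': S→{B, E, G, H}; now {B, E, G, H}.
None of the earlier sets intersect F, but {B, E, G, H} does.

1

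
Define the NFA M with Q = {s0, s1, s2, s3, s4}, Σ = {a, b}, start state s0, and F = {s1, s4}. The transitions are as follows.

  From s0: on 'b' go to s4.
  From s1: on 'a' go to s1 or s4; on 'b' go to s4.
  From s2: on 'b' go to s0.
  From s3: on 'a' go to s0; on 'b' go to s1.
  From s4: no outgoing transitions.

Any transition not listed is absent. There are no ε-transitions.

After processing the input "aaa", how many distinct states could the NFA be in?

0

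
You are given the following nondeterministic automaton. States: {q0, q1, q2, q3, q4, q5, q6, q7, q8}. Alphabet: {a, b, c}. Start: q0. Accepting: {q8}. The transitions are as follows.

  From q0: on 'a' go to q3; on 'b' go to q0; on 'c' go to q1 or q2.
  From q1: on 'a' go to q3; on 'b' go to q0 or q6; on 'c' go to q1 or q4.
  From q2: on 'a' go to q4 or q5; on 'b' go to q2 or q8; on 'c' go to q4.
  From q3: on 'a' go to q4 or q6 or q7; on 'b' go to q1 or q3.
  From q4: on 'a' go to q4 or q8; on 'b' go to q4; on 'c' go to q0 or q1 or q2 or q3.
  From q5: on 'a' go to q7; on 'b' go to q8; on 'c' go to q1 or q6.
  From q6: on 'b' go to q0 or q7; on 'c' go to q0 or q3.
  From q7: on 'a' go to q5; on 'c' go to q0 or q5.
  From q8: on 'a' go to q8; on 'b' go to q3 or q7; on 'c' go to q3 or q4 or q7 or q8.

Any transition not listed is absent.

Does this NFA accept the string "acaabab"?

Start in {q0}.
Read 'a': {q0} → {q3}.
Read 'c': {q3} → ∅.
The set is empty and remains empty for the remaining 5 symbols.
The final set ∅ contains no accepting state.

No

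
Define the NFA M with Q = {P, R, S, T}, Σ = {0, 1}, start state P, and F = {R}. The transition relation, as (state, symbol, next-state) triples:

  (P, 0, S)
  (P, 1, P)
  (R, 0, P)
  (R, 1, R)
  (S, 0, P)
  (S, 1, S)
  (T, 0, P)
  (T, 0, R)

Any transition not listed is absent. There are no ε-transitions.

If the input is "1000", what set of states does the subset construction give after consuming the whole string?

{S}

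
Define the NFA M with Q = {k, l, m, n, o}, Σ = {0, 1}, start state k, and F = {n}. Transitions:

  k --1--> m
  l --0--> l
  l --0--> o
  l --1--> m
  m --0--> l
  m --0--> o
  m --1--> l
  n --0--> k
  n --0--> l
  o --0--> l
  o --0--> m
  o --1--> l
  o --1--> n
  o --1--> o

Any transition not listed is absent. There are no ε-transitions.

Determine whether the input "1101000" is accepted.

Start in {k}.
Read '1': k→{m}; now {m}.
Read '1': m→{l}; now {l}.
Read '0': l→{l, o}; now {l, o}.
Read '1': l→{m}, o→{l, n, o}; now {l, m, n, o}.
Read '0': l→{l, o}, m→{l, o}, n→{k, l}, o→{l, m}; now {k, l, m, o}.
Read '0': k→∅, l→{l, o}, m→{l, o}, o→{l, m}; now {l, m, o}.
Read '0': l→{l, o}, m→{l, o}, o→{l, m}; now {l, m, o}.
The final set {l, m, o} contains no accepting state.

No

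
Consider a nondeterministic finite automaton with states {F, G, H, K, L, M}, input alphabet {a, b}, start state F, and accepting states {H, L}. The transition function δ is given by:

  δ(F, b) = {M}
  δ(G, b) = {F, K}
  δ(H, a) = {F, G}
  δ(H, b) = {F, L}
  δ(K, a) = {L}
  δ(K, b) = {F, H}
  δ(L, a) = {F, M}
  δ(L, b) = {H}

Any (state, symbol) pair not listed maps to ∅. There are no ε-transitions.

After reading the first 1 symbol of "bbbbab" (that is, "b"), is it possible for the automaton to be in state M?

Start in {F}.
Read 'b': F→{M}; now {M}.
State M is in {M}.

Yes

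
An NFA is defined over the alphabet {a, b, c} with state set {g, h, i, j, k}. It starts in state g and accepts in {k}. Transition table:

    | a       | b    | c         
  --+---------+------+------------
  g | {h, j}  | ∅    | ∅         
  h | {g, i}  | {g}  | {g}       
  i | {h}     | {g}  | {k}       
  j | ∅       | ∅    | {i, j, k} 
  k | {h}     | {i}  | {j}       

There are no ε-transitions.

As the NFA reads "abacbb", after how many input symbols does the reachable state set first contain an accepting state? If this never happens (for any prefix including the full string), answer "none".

Start in {g}.
Read 'a': g→{h, j}; now {h, j}.
Read 'b': h→{g}, j→∅; now {g}.
Read 'a': g→{h, j}; now {h, j}.
Read 'c': h→{g}, j→{i, j, k}; now {g, i, j, k}.
None of the earlier sets intersect F, but {g, i, j, k} does.

4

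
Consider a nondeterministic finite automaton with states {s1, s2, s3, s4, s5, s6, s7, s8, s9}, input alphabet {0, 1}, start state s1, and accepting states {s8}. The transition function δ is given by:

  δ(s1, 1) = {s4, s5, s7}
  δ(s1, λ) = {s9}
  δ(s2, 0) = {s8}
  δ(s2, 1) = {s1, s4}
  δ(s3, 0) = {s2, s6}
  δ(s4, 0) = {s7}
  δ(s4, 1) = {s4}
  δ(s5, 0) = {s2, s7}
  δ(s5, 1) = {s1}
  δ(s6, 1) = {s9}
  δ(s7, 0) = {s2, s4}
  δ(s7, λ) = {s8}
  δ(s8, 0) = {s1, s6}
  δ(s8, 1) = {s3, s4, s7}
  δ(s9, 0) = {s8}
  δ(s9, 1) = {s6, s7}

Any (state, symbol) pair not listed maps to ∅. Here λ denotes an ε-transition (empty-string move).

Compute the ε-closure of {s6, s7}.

Begin with {s6, s7}.
ε-move s7 → s8; add s8.

{s6, s7, s8}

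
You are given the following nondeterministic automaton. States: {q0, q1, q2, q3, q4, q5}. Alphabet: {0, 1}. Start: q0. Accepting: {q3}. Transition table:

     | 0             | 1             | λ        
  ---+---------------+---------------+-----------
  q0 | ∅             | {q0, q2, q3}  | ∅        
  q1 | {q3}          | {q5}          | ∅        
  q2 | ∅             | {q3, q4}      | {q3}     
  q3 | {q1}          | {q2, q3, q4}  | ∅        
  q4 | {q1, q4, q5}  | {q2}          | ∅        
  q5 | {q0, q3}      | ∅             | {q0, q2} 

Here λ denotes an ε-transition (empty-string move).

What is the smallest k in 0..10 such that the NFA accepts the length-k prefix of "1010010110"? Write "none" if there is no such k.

1

Start in {q0}.
Read '1': q0→{q0, q2, q3}; now {q0, q2, q3}.
None of the earlier sets intersect F, but {q0, q2, q3} does.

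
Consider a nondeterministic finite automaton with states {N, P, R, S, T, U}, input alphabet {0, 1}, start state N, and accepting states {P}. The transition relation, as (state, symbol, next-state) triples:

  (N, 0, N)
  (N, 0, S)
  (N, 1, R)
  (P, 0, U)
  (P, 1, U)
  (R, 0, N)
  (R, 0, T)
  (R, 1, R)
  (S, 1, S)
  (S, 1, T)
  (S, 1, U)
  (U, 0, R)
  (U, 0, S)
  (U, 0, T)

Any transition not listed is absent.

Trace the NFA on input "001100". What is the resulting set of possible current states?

Start in {N}.
Read '0': {N} → {N, S}.
Read '0': {N, S} → {N, S}.
Read '1': {N, S} → {R, S, T, U}.
Read '1': {R, S, T, U} → {R, S, T, U}.
Read '0': {R, S, T, U} → {N, R, S, T}.
Read '0': {N, R, S, T} → {N, S, T}.

{N, S, T}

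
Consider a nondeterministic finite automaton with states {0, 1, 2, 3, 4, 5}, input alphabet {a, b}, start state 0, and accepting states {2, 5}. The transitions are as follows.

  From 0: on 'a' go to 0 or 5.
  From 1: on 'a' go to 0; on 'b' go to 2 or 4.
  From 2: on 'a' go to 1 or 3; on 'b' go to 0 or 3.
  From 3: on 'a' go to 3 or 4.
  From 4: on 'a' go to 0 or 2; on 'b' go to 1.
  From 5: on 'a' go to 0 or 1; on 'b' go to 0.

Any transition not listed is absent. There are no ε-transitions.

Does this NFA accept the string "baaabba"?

No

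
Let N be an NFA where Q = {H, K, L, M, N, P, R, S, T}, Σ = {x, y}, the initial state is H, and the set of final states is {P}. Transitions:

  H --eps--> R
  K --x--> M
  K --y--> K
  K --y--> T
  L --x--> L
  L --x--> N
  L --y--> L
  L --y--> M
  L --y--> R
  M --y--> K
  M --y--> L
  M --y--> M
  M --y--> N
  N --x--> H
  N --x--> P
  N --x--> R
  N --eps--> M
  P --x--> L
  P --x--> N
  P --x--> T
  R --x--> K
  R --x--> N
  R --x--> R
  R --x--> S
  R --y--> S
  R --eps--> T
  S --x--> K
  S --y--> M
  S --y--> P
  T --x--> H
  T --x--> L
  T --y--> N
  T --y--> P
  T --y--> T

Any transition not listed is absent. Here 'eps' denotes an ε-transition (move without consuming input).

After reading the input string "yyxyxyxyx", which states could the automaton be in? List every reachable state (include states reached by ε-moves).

Start: ε-closure({H}) = {H, R, T}.
Read 'y': H→∅, R→{S}, T→{N, P, T}; union {N, P, S, T}; ε-closure = {M, N, P, S, T}.
Read 'y': M→{K, L, M, N}, N→∅, P→∅, S→{M, P}, T→{N, P, T}; now {K, L, M, N, P, T}.
Read 'x': K→{M}, L→{L, N}, M→∅, N→{H, P, R}, P→{L, N, T}, T→{H, L}; now {H, L, M, N, P, R, T}.
Read 'y': H→∅, L→{L, M, R}, M→{K, L, M, N}, N→∅, P→∅, R→{S}, T→{N, P, T}; now {K, L, M, N, P, R, S, T}.
Read 'x': K→{M}, L→{L, N}, M→∅, N→{H, P, R}, P→{L, N, T}, R→{K, N, R, S}, S→{K}, T→{H, L}; now {H, K, L, M, N, P, R, S, T}.
Read 'y': H→∅, K→{K, T}, L→{L, M, R}, M→{K, L, M, N}, N→∅, P→∅, R→{S}, S→{M, P}, T→{N, P, T}; now {K, L, M, N, P, R, S, T}.
Read 'x': K→{M}, L→{L, N}, M→∅, N→{H, P, R}, P→{L, N, T}, R→{K, N, R, S}, S→{K}, T→{H, L}; now {H, K, L, M, N, P, R, S, T}.
Read 'y': H→∅, K→{K, T}, L→{L, M, R}, M→{K, L, M, N}, N→∅, P→∅, R→{S}, S→{M, P}, T→{N, P, T}; now {K, L, M, N, P, R, S, T}.
Read 'x': K→{M}, L→{L, N}, M→∅, N→{H, P, R}, P→{L, N, T}, R→{K, N, R, S}, S→{K}, T→{H, L}; now {H, K, L, M, N, P, R, S, T}.

{H, K, L, M, N, P, R, S, T}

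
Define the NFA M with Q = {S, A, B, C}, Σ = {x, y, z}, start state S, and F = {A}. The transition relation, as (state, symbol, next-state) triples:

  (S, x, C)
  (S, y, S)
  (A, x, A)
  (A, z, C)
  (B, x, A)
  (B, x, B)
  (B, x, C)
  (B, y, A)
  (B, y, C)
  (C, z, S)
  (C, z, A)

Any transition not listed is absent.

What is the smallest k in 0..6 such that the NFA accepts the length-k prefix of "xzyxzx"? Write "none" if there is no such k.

Start in {S}.
Read 'x': {S} → {C}.
Read 'z': {C} → {S, A}.
None of the earlier sets intersect F, but {S, A} does.

2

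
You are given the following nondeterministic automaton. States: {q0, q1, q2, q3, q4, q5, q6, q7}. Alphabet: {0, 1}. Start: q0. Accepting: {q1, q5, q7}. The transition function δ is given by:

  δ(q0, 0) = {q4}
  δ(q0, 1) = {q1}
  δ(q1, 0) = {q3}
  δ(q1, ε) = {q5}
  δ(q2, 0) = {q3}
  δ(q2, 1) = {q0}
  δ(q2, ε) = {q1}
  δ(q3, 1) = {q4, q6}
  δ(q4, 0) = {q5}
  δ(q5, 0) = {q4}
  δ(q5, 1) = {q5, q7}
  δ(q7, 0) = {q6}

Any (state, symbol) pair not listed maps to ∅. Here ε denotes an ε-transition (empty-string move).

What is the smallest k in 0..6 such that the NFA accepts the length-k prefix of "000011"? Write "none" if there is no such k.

Start in {q0}.
Read '0': q0→{q4}; now {q4}.
Read '0': q4→{q5}; now {q5}.
None of the earlier sets intersect F, but {q5} does.

2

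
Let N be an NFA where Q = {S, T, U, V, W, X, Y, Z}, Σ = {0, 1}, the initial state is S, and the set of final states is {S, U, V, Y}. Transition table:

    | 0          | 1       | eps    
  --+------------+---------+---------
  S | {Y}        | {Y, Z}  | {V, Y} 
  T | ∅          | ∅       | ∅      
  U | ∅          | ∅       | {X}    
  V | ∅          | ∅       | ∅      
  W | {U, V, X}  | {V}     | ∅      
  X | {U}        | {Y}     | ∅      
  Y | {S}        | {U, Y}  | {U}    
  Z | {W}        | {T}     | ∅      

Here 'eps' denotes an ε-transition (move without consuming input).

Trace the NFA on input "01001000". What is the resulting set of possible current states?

{S, U, V, X, Y}

Start: ε-closure({S}) = {S, U, V, X, Y}.
Read '0': {S, U, V, X, Y} → {S, U, V, X, Y}.
Read '1': {S, U, V, X, Y} → {U, X, Y, Z}.
Read '0': {U, X, Y, Z} → {S, U, V, W, X, Y}.
Read '0': {S, U, V, W, X, Y} → {S, U, V, X, Y}.
Read '1': {S, U, V, X, Y} → {U, X, Y, Z}.
Read '0': {U, X, Y, Z} → {S, U, V, W, X, Y}.
Read '0': {S, U, V, W, X, Y} → {S, U, V, X, Y}.
Read '0': {S, U, V, X, Y} → {S, U, V, X, Y}.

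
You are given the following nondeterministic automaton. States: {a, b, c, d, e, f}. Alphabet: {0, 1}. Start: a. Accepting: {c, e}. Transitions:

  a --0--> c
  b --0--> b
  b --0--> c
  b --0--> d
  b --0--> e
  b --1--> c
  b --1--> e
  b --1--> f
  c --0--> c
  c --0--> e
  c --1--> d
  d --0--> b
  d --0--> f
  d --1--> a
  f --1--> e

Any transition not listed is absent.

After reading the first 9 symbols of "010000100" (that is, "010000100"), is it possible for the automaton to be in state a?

Start in {a}.
Read '0': a→{c}; now {c}.
Read '1': c→{d}; now {d}.
Read '0': d→{b, f}; now {b, f}.
Read '0': b→{b, c, d, e}, f→∅; now {b, c, d, e}.
Read '0': b→{b, c, d, e}, c→{c, e}, d→{b, f}, e→∅; now {b, c, d, e, f}.
Read '0': b→{b, c, d, e}, c→{c, e}, d→{b, f}, e→∅, f→∅; now {b, c, d, e, f}.
Read '1': b→{c, e, f}, c→{d}, d→{a}, e→∅, f→{e}; now {a, c, d, e, f}.
Read '0': a→{c}, c→{c, e}, d→{b, f}, e→∅, f→∅; now {b, c, e, f}.
Read '0': b→{b, c, d, e}, c→{c, e}, e→∅, f→∅; now {b, c, d, e}.
State a is not in {b, c, d, e}.

No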